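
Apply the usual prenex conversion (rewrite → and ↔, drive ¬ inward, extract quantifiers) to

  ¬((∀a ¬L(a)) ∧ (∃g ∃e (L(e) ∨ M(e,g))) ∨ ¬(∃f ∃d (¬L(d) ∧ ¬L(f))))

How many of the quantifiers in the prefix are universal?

Move each ¬ inward, flipping quantifiers it crosses:
  ((∃a L(a)) ∨ (∀g ∀e (¬L(e) ∧ ¬M(e,g)))) ∧ (∃f ∃d (¬L(d) ∧ ¬L(f)))
All bound variables are already distinct, so no renaming is needed.
Pull the quantifiers to the front (each side's bound variable is not free in the other side):
  ∃a ∀g ∀e ∃f ∃d ((L(a) ∨ ¬L(e) ∧ ¬M(e,g)) ∧ ¬L(d) ∧ ¬L(f))
The prefix is ∃a ∀g ∀e ∃f ∃d: 2 universal, 3 existential.

2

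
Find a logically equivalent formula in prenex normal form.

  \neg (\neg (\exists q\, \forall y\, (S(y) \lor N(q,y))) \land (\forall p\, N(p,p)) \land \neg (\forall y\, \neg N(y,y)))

\exists q\, \forall y\, \exists p\, \forall z\, (S(y) \lor N(q,y) \lor \neg N(p,p) \lor \neg N(z,z))

Push ¬ through the quantifiers and connectives to reach negation normal form:
  (\exists q\, \forall y\, (S(y) \lor N(q,y))) \lor (\exists p\, \neg N(p,p)) \lor (\forall y\, \neg N(y,y))
Standardize variables apart so no two quantifiers bind the same name: y↦z.
  (\exists q\, \forall y\, (S(y) \lor N(q,y))) \lor (\exists p\, \neg N(p,p)) \lor (\forall z\, \neg N(z,z))
Extract every quantifier outward, since the variables are now distinct and don't occur free across branches:
  \exists q\, \forall y\, \exists p\, \forall z\, (S(y) \lor N(q,y) \lor \neg N(p,p) \lor \neg N(z,z))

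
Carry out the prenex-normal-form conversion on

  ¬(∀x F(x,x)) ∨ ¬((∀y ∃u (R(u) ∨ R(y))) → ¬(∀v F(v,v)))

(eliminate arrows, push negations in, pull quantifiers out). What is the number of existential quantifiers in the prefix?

2

Rewrite implications/biconditionals: A → B as ¬A ∨ B.
  ¬(∀x F(x,x)) ∨ ¬(¬(∀y ∃u (R(u) ∨ R(y))) ∨ ¬(∀v F(v,v)))
Move each ¬ inward, flipping quantifiers it crosses:
  (∃x ¬F(x,x)) ∨ (∀y ∃u (R(u) ∨ R(y))) ∧ (∀v F(v,v))
Pull the quantifiers to the front (each side's bound variable is not free in the other side):
  ∃x ∀y ∃u ∀v (¬F(x,x) ∨ (R(u) ∨ R(y)) ∧ F(v,v))
The prefix is ∃x ∀y ∃u ∀v: 2 universal, 2 existential.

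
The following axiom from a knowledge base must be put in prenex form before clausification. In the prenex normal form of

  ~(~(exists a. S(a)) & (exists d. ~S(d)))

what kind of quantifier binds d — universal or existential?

universal

Drive negations inward (¬∀x A ≡ ∃x ¬A, ¬∃x A ≡ ∀x ¬A, De Morgan for ∧/∨):
  (exists a. S(a)) | (forall d. S(d))
Extract every quantifier outward, since the variables are now distinct and don't occur free across branches:
  exists a. forall d. (S(a) | S(d))
The quantifier exists d sits under an odd number of negations, so it flips to forall d.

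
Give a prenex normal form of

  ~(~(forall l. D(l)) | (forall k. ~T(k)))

Push ¬ through the quantifiers and connectives to reach negation normal form:
  (forall l. D(l)) & (exists k. T(k))
Pull the quantifiers to the front (each side's bound variable is not free in the other side):
  forall l. exists k. (D(l) & T(k))

forall l. exists k. (D(l) & T(k))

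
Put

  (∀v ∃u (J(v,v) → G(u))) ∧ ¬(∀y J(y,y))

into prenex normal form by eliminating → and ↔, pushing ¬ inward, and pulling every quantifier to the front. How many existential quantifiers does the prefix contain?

Eliminate → and ↔ using ¬ and ∨.
  (∀v ∃u (¬J(v,v) ∨ G(u))) ∧ ¬(∀y J(y,y))
Drive negations inward (¬∀x A ≡ ∃x ¬A, ¬∃x A ≡ ∀x ¬A, De Morgan for ∧/∨):
  (∀v ∃u (¬J(v,v) ∨ G(u))) ∧ (∃y ¬J(y,y))
Pull the quantifiers to the front (each side's bound variable is not free in the other side):
  ∀v ∃u ∃y ((¬J(v,v) ∨ G(u)) ∧ ¬J(y,y))
The prefix is ∀v ∃u ∃y: 1 universal, 2 existential.

2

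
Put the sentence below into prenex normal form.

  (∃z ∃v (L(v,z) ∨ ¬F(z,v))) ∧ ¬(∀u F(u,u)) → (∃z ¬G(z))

Eliminate → and ↔ using ¬ and ∨.
  ¬((∃z ∃v (L(v,z) ∨ ¬F(z,v))) ∧ ¬(∀u F(u,u))) ∨ (∃z ¬G(z))
Drive negations inward (¬∀x A ≡ ∃x ¬A, ¬∃x A ≡ ∀x ¬A, De Morgan for ∧/∨):
  (∀z ∀v (¬L(v,z) ∧ F(z,v))) ∨ (∀u F(u,u)) ∨ (∃z ¬G(z))
Give each quantifier a distinct variable: z↦q.
  (∀z ∀v (¬L(v,z) ∧ F(z,v))) ∨ (∀u F(u,u)) ∨ (∃q ¬G(q))
Finally move all quantifiers to the prefix:
  ∀z ∀v ∀u ∃q (¬L(v,z) ∧ F(z,v) ∨ F(u,u) ∨ ¬G(q))

∀z ∀v ∀u ∃q (¬L(v,z) ∧ F(z,v) ∨ F(u,u) ∨ ¬G(q))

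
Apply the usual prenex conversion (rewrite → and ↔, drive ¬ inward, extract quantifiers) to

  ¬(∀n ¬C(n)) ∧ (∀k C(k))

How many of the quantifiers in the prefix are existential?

Move each ¬ inward, flipping quantifiers it crosses:
  (∃n C(n)) ∧ (∀k C(k))
All bound variables are already distinct, so no renaming is needed.
Finally move all quantifiers to the prefix:
  ∃n ∀k (C(n) ∧ C(k))
The prefix is ∃n ∀k: 1 universal, 1 existential.

1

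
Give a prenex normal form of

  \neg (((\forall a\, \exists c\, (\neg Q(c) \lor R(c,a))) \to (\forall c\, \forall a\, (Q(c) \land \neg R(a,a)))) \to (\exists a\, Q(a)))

\exists a\, \forall c\, \forall u\, \forall y\, \forall z1\, ((Q(c) \land \neg R(c,a) \lor Q(u) \land \neg R(y,y)) \land \neg Q(z1))

First replace A → B with ¬A ∨ B.
  \neg (\neg (\neg (\forall a\, \exists c\, (\neg Q(c) \lor R(c,a))) \lor (\forall c\, \forall a\, (Q(c) \land \neg R(a,a)))) \lor (\exists a\, Q(a)))
Push ¬ through the quantifiers and connectives to reach negation normal form:
  ((\exists a\, \forall c\, (Q(c) \land \neg R(c,a))) \lor (\forall c\, \forall a\, (Q(c) \land \neg R(a,a)))) \land (\forall a\, \neg Q(a))
Rename bound variables to avoid capture: c↦u, a↦y, a↦z1.
  ((\exists a\, \forall c\, (Q(c) \land \neg R(c,a))) \lor (\forall u\, \forall y\, (Q(u) \land \neg R(y,y)))) \land (\forall z1\, \neg Q(z1))
Extract every quantifier outward, since the variables are now distinct and don't occur free across branches:
  \exists a\, \forall c\, \forall u\, \forall y\, \forall z1\, ((Q(c) \land \neg R(c,a) \lor Q(u) \land \neg R(y,y)) \land \neg Q(z1))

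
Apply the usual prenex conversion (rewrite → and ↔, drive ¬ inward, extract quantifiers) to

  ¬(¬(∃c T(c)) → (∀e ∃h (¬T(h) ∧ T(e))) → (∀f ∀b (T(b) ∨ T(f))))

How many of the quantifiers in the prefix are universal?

Eliminate → and ↔ using ¬ and ∨.
  ¬(¬¬(∃c T(c)) ∨ ¬(∀e ∃h (¬T(h) ∧ T(e))) ∨ (∀f ∀b (T(b) ∨ T(f))))
Push ¬ through the quantifiers and connectives to reach negation normal form:
  (∀c ¬T(c)) ∧ (∀e ∃h (¬T(h) ∧ T(e))) ∧ (∃f ∃b (¬T(b) ∧ ¬T(f)))
Finally move all quantifiers to the prefix:
  ∀c ∀e ∃h ∃f ∃b (¬T(c) ∧ ¬T(h) ∧ T(e) ∧ ¬T(b) ∧ ¬T(f))
The prefix is ∀c ∀e ∃h ∃f ∃b: 2 universal, 3 existential.

2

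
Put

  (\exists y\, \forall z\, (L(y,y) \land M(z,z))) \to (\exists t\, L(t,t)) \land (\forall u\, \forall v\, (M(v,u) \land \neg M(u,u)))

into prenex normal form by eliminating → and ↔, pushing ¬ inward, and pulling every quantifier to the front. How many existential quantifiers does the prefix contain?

Rewrite implications/biconditionals: A → B as ¬A ∨ B.
  \neg (\exists y\, \forall z\, (L(y,y) \land M(z,z))) \lor (\exists t\, L(t,t)) \land (\forall u\, \forall v\, (M(v,u) \land \neg M(u,u)))
Push ¬ through the quantifiers and connectives to reach negation normal form:
  (\forall y\, \exists z\, (\neg L(y,y) \lor \neg M(z,z))) \lor (\exists t\, L(t,t)) \land (\forall u\, \forall v\, (M(v,u) \land \neg M(u,u)))
All bound variables are already distinct, so no renaming is needed.
Extract every quantifier outward, since the variables are now distinct and don't occur free across branches:
  \forall y\, \exists z\, \exists t\, \forall u\, \forall v\, (\neg L(y,y) \lor \neg M(z,z) \lor L(t,t) \land M(v,u) \land \neg M(u,u))
The prefix is \forall y \exists z \exists t \forall u \forall v: 3 universal, 2 existential.

2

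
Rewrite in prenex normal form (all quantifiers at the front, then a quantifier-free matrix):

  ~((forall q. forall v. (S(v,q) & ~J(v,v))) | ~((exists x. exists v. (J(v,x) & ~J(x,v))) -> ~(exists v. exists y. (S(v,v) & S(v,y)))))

exists q. exists v. forall x. forall u. forall z. forall y. ((~S(v,q) | J(v,v)) & (~J(u,x) | J(x,u) | ~S(z,z) | ~S(z,y)))

First replace A → B with ¬A ∨ B.
  ~((forall q. forall v. (S(v,q) & ~J(v,v))) | ~(~(exists x. exists v. (J(v,x) & ~J(x,v))) | ~(exists v. exists y. (S(v,v) & S(v,y)))))
Push ¬ through the quantifiers and connectives to reach negation normal form:
  (exists q. exists v. (~S(v,q) | J(v,v))) & ((forall x. forall v. (~J(v,x) | J(x,v))) | (forall v. forall y. (~S(v,v) | ~S(v,y))))
Give each quantifier a distinct variable: v↦u, v↦z.
  (exists q. exists v. (~S(v,q) | J(v,v))) & ((forall x. forall u. (~J(u,x) | J(x,u))) | (forall z. forall y. (~S(z,z) | ~S(z,y))))
Finally move all quantifiers to the prefix:
  exists q. exists v. forall x. forall u. forall z. forall y. ((~S(v,q) | J(v,v)) & (~J(u,x) | J(x,u) | ~S(z,z) | ~S(z,y)))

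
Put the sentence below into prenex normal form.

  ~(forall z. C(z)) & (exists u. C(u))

exists z. exists u. (~C(z) & C(u))

Push ¬ through the quantifiers and connectives to reach negation normal form:
  (exists z. ~C(z)) & (exists u. C(u))
All bound variables are already distinct, so no renaming is needed.
Pull the quantifiers to the front (each side's bound variable is not free in the other side):
  exists z. exists u. (~C(z) & C(u))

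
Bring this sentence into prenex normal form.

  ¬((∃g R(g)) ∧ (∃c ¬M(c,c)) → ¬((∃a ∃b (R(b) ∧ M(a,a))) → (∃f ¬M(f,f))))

∃g ∃c ∀a ∀b ∃f (R(g) ∧ ¬M(c,c) ∧ (¬R(b) ∨ ¬M(a,a) ∨ ¬M(f,f)))

Eliminate → and ↔ using ¬ and ∨.
  ¬(¬((∃g R(g)) ∧ (∃c ¬M(c,c))) ∨ ¬(¬(∃a ∃b (R(b) ∧ M(a,a))) ∨ (∃f ¬M(f,f))))
Push ¬ through the quantifiers and connectives to reach negation normal form:
  (∃g R(g)) ∧ (∃c ¬M(c,c)) ∧ ((∀a ∀b (¬R(b) ∨ ¬M(a,a))) ∨ (∃f ¬M(f,f)))
All bound variables are already distinct, so no renaming is needed.
Pull the quantifiers to the front (each side's bound variable is not free in the other side):
  ∃g ∃c ∀a ∀b ∃f (R(g) ∧ ¬M(c,c) ∧ (¬R(b) ∨ ¬M(a,a) ∨ ¬M(f,f)))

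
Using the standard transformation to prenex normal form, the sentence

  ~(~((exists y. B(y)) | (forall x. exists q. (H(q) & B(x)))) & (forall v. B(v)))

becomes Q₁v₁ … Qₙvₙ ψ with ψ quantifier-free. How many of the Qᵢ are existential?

3

Move each ¬ inward, flipping quantifiers it crosses:
  (exists y. B(y)) | (forall x. exists q. (H(q) & B(x))) | (exists v. ~B(v))
All bound variables are already distinct, so no renaming is needed.
Extract every quantifier outward, since the variables are now distinct and don't occur free across branches:
  exists y. forall x. exists q. exists v. (B(y) | H(q) & B(x) | ~B(v))
The prefix is exists y forall x exists q exists v: 1 universal, 3 existential.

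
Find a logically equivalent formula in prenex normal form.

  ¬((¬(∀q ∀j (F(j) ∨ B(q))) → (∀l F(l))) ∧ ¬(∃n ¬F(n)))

Eliminate → and ↔ using ¬ and ∨.
  ¬((¬¬(∀q ∀j (F(j) ∨ B(q))) ∨ (∀l F(l))) ∧ ¬(∃n ¬F(n)))
Move each ¬ inward, flipping quantifiers it crosses:
  (∃q ∃j (¬F(j) ∧ ¬B(q))) ∧ (∃l ¬F(l)) ∨ (∃n ¬F(n))
All bound variables are already distinct, so no renaming is needed.
Finally move all quantifiers to the prefix:
  ∃q ∃j ∃l ∃n (¬F(j) ∧ ¬B(q) ∧ ¬F(l) ∨ ¬F(n))

∃q ∃j ∃l ∃n (¬F(j) ∧ ¬B(q) ∧ ¬F(l) ∨ ¬F(n))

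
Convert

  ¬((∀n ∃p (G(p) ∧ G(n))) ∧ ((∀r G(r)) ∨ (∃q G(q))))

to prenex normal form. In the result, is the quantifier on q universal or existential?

universal

Drive negations inward (¬∀x A ≡ ∃x ¬A, ¬∃x A ≡ ∀x ¬A, De Morgan for ∧/∨):
  (∃n ∀p (¬G(p) ∨ ¬G(n))) ∨ (∃r ¬G(r)) ∧ (∀q ¬G(q))
All bound variables are already distinct, so no renaming is needed.
Extract every quantifier outward, since the variables are now distinct and don't occur free across branches:
  ∃n ∀p ∃r ∀q (¬G(p) ∨ ¬G(n) ∨ ¬G(r) ∧ ¬G(q))
The quantifier ∃q sits under an odd number of negations, so it flips to ∀q.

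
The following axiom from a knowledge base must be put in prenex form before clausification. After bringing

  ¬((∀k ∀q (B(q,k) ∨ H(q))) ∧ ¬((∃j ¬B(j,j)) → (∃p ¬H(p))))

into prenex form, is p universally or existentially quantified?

First replace A → B with ¬A ∨ B.
  ¬((∀k ∀q (B(q,k) ∨ H(q))) ∧ ¬(¬(∃j ¬B(j,j)) ∨ (∃p ¬H(p))))
Push ¬ through the quantifiers and connectives to reach negation normal form:
  (∃k ∃q (¬B(q,k) ∧ ¬H(q))) ∨ (∀j B(j,j)) ∨ (∃p ¬H(p))
All bound variables are already distinct, so no renaming is needed.
Pull the quantifiers to the front (each side's bound variable is not free in the other side):
  ∃k ∃q ∀j ∃p (¬B(q,k) ∧ ¬H(q) ∨ B(j,j) ∨ ¬H(p))
The quantifier ∃p sits under an even number of negations (counting the antecedent side of each →), so it remains existential.

existential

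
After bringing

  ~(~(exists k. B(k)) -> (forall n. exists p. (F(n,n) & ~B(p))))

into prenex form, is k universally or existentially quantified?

Eliminate → and ↔ using ¬ and ∨.
  ~(~~(exists k. B(k)) | (forall n. exists p. (F(n,n) & ~B(p))))
Push ¬ through the quantifiers and connectives to reach negation normal form:
  (forall k. ~B(k)) & (exists n. forall p. (~F(n,n) | B(p)))
All bound variables are already distinct, so no renaming is needed.
Pull the quantifiers to the front (each side's bound variable is not free in the other side):
  forall k. exists n. forall p. (~B(k) & (~F(n,n) | B(p)))
The quantifier exists k sits under an odd number of negations (counting the antecedent side of each →), so it flips to forall k.

universal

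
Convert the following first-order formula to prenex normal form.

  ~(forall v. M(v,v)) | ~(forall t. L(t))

exists v. exists t. (~M(v,v) | ~L(t))

Move each ¬ inward, flipping quantifiers it crosses:
  (exists v. ~M(v,v)) | (exists t. ~L(t))
All bound variables are already distinct, so no renaming is needed.
Pull the quantifiers to the front (each side's bound variable is not free in the other side):
  exists v. exists t. (~M(v,v) | ~L(t))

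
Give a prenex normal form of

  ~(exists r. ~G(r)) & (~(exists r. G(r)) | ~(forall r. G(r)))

forall r. forall x1. exists b. (G(r) & (~G(x1) | ~G(b)))

Push ¬ through the quantifiers and connectives to reach negation normal form:
  (forall r. G(r)) & ((forall r. ~G(r)) | (exists r. ~G(r)))
Standardize variables apart so no two quantifiers bind the same name: r↦x1, r↦b.
  (forall r. G(r)) & ((forall x1. ~G(x1)) | (exists b. ~G(b)))
Extract every quantifier outward, since the variables are now distinct and don't occur free across branches:
  forall r. forall x1. exists b. (G(r) & (~G(x1) | ~G(b)))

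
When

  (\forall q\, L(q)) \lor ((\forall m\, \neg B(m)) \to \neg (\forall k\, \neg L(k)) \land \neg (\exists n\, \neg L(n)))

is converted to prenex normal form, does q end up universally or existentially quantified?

First replace A → B with ¬A ∨ B.
  (\forall q\, L(q)) \lor \neg (\forall m\, \neg B(m)) \lor \neg (\forall k\, \neg L(k)) \land \neg (\exists n\, \neg L(n))
Move each ¬ inward, flipping quantifiers it crosses:
  (\forall q\, L(q)) \lor (\exists m\, B(m)) \lor (\exists k\, L(k)) \land (\forall n\, L(n))
All bound variables are already distinct, so no renaming is needed.
Extract every quantifier outward, since the variables are now distinct and don't occur free across branches:
  \forall q\, \exists m\, \exists k\, \forall n\, (L(q) \lor B(m) \lor L(k) \land L(n))
The quantifier \forall q sits under an even number of negations (counting the antecedent side of each →), so it remains universal.

universal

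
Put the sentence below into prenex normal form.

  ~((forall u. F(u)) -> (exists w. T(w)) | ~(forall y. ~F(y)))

forall u. forall w. forall y. (F(u) & ~T(w) & ~F(y))

First replace A → B with ¬A ∨ B.
  ~(~(forall u. F(u)) | (exists w. T(w)) | ~(forall y. ~F(y)))
Push ¬ through the quantifiers and connectives to reach negation normal form:
  (forall u. F(u)) & (forall w. ~T(w)) & (forall y. ~F(y))
Finally move all quantifiers to the prefix:
  forall u. forall w. forall y. (F(u) & ~T(w) & ~F(y))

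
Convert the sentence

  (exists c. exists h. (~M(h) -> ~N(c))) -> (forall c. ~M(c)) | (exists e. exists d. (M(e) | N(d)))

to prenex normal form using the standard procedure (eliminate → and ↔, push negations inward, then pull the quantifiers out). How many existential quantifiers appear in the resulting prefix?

2

Eliminate → and ↔ using ¬ and ∨.
  ~(exists c. exists h. (~~M(h) | ~N(c))) | (forall c. ~M(c)) | (exists e. exists d. (M(e) | N(d)))
Move each ¬ inward, flipping quantifiers it crosses:
  (forall c. forall h. (~M(h) & N(c))) | (forall c. ~M(c)) | (exists e. exists d. (M(e) | N(d)))
Rename bound variables to avoid capture: c↦y.
  (forall c. forall h. (~M(h) & N(c))) | (forall y. ~M(y)) | (exists e. exists d. (M(e) | N(d)))
Extract every quantifier outward, since the variables are now distinct and don't occur free across branches:
  forall c. forall h. forall y. exists e. exists d. (~M(h) & N(c) | ~M(y) | M(e) | N(d))
The prefix is forall c forall h forall y exists e exists d: 3 universal, 2 existential.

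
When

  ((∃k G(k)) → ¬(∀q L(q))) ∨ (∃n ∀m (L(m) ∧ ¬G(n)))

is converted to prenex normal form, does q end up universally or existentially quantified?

Rewrite implications/biconditionals: A → B as ¬A ∨ B.
  ¬(∃k G(k)) ∨ ¬(∀q L(q)) ∨ (∃n ∀m (L(m) ∧ ¬G(n)))
Move each ¬ inward, flipping quantifiers it crosses:
  (∀k ¬G(k)) ∨ (∃q ¬L(q)) ∨ (∃n ∀m (L(m) ∧ ¬G(n)))
All bound variables are already distinct, so no renaming is needed.
Pull the quantifiers to the front (each side's bound variable is not free in the other side):
  ∀k ∃q ∃n ∀m (¬G(k) ∨ ¬L(q) ∨ L(m) ∧ ¬G(n))
The quantifier ∀q sits under an odd number of negations (counting the antecedent side of each →), so it flips to ∃q.

existential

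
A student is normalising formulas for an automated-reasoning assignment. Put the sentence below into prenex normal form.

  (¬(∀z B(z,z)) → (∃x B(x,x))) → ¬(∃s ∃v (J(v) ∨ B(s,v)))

∃z ∀x ∀s ∀v (¬B(z,z) ∧ ¬B(x,x) ∨ ¬J(v) ∧ ¬B(s,v))

First replace A → B with ¬A ∨ B.
  ¬(¬¬(∀z B(z,z)) ∨ (∃x B(x,x))) ∨ ¬(∃s ∃v (J(v) ∨ B(s,v)))
Drive negations inward (¬∀x A ≡ ∃x ¬A, ¬∃x A ≡ ∀x ¬A, De Morgan for ∧/∨):
  (∃z ¬B(z,z)) ∧ (∀x ¬B(x,x)) ∨ (∀s ∀v (¬J(v) ∧ ¬B(s,v)))
All bound variables are already distinct, so no renaming is needed.
Pull the quantifiers to the front (each side's bound variable is not free in the other side):
  ∃z ∀x ∀s ∀v (¬B(z,z) ∧ ¬B(x,x) ∨ ¬J(v) ∧ ¬B(s,v))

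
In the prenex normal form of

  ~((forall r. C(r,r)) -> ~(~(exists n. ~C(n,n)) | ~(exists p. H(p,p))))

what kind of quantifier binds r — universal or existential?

universal

First replace A → B with ¬A ∨ B.
  ~(~(forall r. C(r,r)) | ~(~(exists n. ~C(n,n)) | ~(exists p. H(p,p))))
Move each ¬ inward, flipping quantifiers it crosses:
  (forall r. C(r,r)) & ((forall n. C(n,n)) | (forall p. ~H(p,p)))
All bound variables are already distinct, so no renaming is needed.
Finally move all quantifiers to the prefix:
  forall r. forall n. forall p. (C(r,r) & (C(n,n) | ~H(p,p)))
The quantifier forall r sits under an even number of negations (counting the antecedent side of each →), so it remains universal.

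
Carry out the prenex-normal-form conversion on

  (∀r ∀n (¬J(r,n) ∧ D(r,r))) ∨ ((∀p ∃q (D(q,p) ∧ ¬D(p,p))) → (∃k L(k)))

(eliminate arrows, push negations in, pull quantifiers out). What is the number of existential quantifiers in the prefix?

Eliminate → and ↔ using ¬ and ∨.
  (∀r ∀n (¬J(r,n) ∧ D(r,r))) ∨ ¬(∀p ∃q (D(q,p) ∧ ¬D(p,p))) ∨ (∃k L(k))
Push ¬ through the quantifiers and connectives to reach negation normal form:
  (∀r ∀n (¬J(r,n) ∧ D(r,r))) ∨ (∃p ∀q (¬D(q,p) ∨ D(p,p))) ∨ (∃k L(k))
All bound variables are already distinct, so no renaming is needed.
Pull the quantifiers to the front (each side's bound variable is not free in the other side):
  ∀r ∀n ∃p ∀q ∃k (¬J(r,n) ∧ D(r,r) ∨ ¬D(q,p) ∨ D(p,p) ∨ L(k))
The prefix is ∀r ∀n ∃p ∀q ∃k: 3 universal, 2 existential.

2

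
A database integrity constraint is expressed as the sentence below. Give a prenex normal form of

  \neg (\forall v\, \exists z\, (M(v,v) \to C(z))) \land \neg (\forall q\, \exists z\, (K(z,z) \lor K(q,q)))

\exists v\, \forall z\, \exists q\, \forall c\, (M(v,v) \land \neg C(z) \land \neg K(c,c) \land \neg K(q,q))

Eliminate → and ↔ using ¬ and ∨.
  \neg (\forall v\, \exists z\, (\neg M(v,v) \lor C(z))) \land \neg (\forall q\, \exists z\, (K(z,z) \lor K(q,q)))
Push ¬ through the quantifiers and connectives to reach negation normal form:
  (\exists v\, \forall z\, (M(v,v) \land \neg C(z))) \land (\exists q\, \forall z\, (\neg K(z,z) \land \neg K(q,q)))
Give each quantifier a distinct variable: z↦c.
  (\exists v\, \forall z\, (M(v,v) \land \neg C(z))) \land (\exists q\, \forall c\, (\neg K(c,c) \land \neg K(q,q)))
Finally move all quantifiers to the prefix:
  \exists v\, \forall z\, \exists q\, \forall c\, (M(v,v) \land \neg C(z) \land \neg K(c,c) \land \neg K(q,q))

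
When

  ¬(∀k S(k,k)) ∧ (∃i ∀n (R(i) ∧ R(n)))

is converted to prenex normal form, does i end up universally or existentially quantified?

Push ¬ through the quantifiers and connectives to reach negation normal form:
  (∃k ¬S(k,k)) ∧ (∃i ∀n (R(i) ∧ R(n)))
Extract every quantifier outward, since the variables are now distinct and don't occur free across branches:
  ∃k ∃i ∀n (¬S(k,k) ∧ R(i) ∧ R(n))
The quantifier ∃i sits under an even number of negations, so it remains existential.

existential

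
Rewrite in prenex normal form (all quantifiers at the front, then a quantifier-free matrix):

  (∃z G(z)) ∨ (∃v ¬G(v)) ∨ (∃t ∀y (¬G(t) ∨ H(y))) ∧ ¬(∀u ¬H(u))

∃z ∃v ∃t ∀y ∃u (G(z) ∨ ¬G(v) ∨ (¬G(t) ∨ H(y)) ∧ H(u))

Move each ¬ inward, flipping quantifiers it crosses:
  (∃z G(z)) ∨ (∃v ¬G(v)) ∨ (∃t ∀y (¬G(t) ∨ H(y))) ∧ (∃u H(u))
All bound variables are already distinct, so no renaming is needed.
Extract every quantifier outward, since the variables are now distinct and don't occur free across branches:
  ∃z ∃v ∃t ∀y ∃u (G(z) ∨ ¬G(v) ∨ (¬G(t) ∨ H(y)) ∧ H(u))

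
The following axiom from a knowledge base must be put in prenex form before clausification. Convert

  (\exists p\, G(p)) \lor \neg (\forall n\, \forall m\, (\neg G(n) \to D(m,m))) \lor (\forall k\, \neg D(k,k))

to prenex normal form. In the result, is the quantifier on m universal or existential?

Rewrite implications/biconditionals: A → B as ¬A ∨ B.
  (\exists p\, G(p)) \lor \neg (\forall n\, \forall m\, (\neg \neg G(n) \lor D(m,m))) \lor (\forall k\, \neg D(k,k))
Move each ¬ inward, flipping quantifiers it crosses:
  (\exists p\, G(p)) \lor (\exists n\, \exists m\, (\neg G(n) \land \neg D(m,m))) \lor (\forall k\, \neg D(k,k))
All bound variables are already distinct, so no renaming is needed.
Extract every quantifier outward, since the variables are now distinct and don't occur free across branches:
  \exists p\, \exists n\, \exists m\, \forall k\, (G(p) \lor \neg G(n) \land \neg D(m,m) \lor \neg D(k,k))
The quantifier \forall m sits under an odd number of negations (counting the antecedent side of each →), so it flips to \exists m.

existential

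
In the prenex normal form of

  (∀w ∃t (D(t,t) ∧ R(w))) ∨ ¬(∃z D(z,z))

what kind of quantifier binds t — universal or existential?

existential

Move each ¬ inward, flipping quantifiers it crosses:
  (∀w ∃t (D(t,t) ∧ R(w))) ∨ (∀z ¬D(z,z))
All bound variables are already distinct, so no renaming is needed.
Pull the quantifiers to the front (each side's bound variable is not free in the other side):
  ∀w ∃t ∀z (D(t,t) ∧ R(w) ∨ ¬D(z,z))
The quantifier ∃t sits under an even number of negations, so it remains existential.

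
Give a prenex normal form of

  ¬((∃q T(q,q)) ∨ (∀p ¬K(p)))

∀q ∃p (¬T(q,q) ∧ K(p))

Drive negations inward (¬∀x A ≡ ∃x ¬A, ¬∃x A ≡ ∀x ¬A, De Morgan for ∧/∨):
  (∀q ¬T(q,q)) ∧ (∃p K(p))
Pull the quantifiers to the front (each side's bound variable is not free in the other side):
  ∀q ∃p (¬T(q,q) ∧ K(p))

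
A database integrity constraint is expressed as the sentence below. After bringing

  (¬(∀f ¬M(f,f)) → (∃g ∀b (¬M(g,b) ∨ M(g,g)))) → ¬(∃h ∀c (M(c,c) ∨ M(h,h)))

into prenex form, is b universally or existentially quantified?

Rewrite implications/biconditionals: A → B as ¬A ∨ B.
  ¬(¬¬(∀f ¬M(f,f)) ∨ (∃g ∀b (¬M(g,b) ∨ M(g,g)))) ∨ ¬(∃h ∀c (M(c,c) ∨ M(h,h)))
Move each ¬ inward, flipping quantifiers it crosses:
  (∃f M(f,f)) ∧ (∀g ∃b (M(g,b) ∧ ¬M(g,g))) ∨ (∀h ∃c (¬M(c,c) ∧ ¬M(h,h)))
Finally move all quantifiers to the prefix:
  ∃f ∀g ∃b ∀h ∃c (M(f,f) ∧ M(g,b) ∧ ¬M(g,g) ∨ ¬M(c,c) ∧ ¬M(h,h))
The quantifier ∀b sits under an odd number of negations (counting the antecedent side of each →), so it flips to ∃b.

existential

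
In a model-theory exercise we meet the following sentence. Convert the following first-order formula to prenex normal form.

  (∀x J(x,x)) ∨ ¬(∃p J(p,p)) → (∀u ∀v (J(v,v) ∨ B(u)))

∃x ∃p ∀u ∀v (¬J(x,x) ∧ J(p,p) ∨ J(v,v) ∨ B(u))

Rewrite implications/biconditionals: A → B as ¬A ∨ B.
  ¬((∀x J(x,x)) ∨ ¬(∃p J(p,p))) ∨ (∀u ∀v (J(v,v) ∨ B(u)))
Push ¬ through the quantifiers and connectives to reach negation normal form:
  (∃x ¬J(x,x)) ∧ (∃p J(p,p)) ∨ (∀u ∀v (J(v,v) ∨ B(u)))
All bound variables are already distinct, so no renaming is needed.
Finally move all quantifiers to the prefix:
  ∃x ∃p ∀u ∀v (¬J(x,x) ∧ J(p,p) ∨ J(v,v) ∨ B(u))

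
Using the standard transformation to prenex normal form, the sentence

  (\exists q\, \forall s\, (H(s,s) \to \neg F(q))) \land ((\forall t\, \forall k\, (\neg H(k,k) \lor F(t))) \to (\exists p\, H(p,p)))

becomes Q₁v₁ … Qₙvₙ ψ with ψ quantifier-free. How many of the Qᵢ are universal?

First replace A → B with ¬A ∨ B.
  (\exists q\, \forall s\, (\neg H(s,s) \lor \neg F(q))) \land (\neg (\forall t\, \forall k\, (\neg H(k,k) \lor F(t))) \lor (\exists p\, H(p,p)))
Drive negations inward (¬∀x A ≡ ∃x ¬A, ¬∃x A ≡ ∀x ¬A, De Morgan for ∧/∨):
  (\exists q\, \forall s\, (\neg H(s,s) \lor \neg F(q))) \land ((\exists t\, \exists k\, (H(k,k) \land \neg F(t))) \lor (\exists p\, H(p,p)))
Finally move all quantifiers to the prefix:
  \exists q\, \forall s\, \exists t\, \exists k\, \exists p\, ((\neg H(s,s) \lor \neg F(q)) \land (H(k,k) \land \neg F(t) \lor H(p,p)))
The prefix is \exists q \forall s \exists t \exists k \exists p: 1 universal, 4 existential.

1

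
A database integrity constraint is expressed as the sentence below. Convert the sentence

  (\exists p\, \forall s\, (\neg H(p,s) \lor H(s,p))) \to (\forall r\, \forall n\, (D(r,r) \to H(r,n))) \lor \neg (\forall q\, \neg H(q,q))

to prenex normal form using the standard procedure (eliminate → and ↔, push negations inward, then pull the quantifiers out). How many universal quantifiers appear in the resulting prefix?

3

Eliminate → and ↔ using ¬ and ∨.
  \neg (\exists p\, \forall s\, (\neg H(p,s) \lor H(s,p))) \lor (\forall r\, \forall n\, (\neg D(r,r) \lor H(r,n))) \lor \neg (\forall q\, \neg H(q,q))
Move each ¬ inward, flipping quantifiers it crosses:
  (\forall p\, \exists s\, (H(p,s) \land \neg H(s,p))) \lor (\forall r\, \forall n\, (\neg D(r,r) \lor H(r,n))) \lor (\exists q\, H(q,q))
Finally move all quantifiers to the prefix:
  \forall p\, \exists s\, \forall r\, \forall n\, \exists q\, (H(p,s) \land \neg H(s,p) \lor \neg D(r,r) \lor H(r,n) \lor H(q,q))
The prefix is \forall p \exists s \forall r \forall n \exists q: 3 universal, 2 existential.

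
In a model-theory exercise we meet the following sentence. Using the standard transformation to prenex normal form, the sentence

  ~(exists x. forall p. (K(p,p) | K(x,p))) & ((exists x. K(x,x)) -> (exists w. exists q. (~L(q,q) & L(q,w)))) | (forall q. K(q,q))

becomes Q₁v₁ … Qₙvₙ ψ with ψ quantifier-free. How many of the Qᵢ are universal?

3

First replace A → B with ¬A ∨ B.
  ~(exists x. forall p. (K(p,p) | K(x,p))) & (~(exists x. K(x,x)) | (exists w. exists q. (~L(q,q) & L(q,w)))) | (forall q. K(q,q))
Drive negations inward (¬∀x A ≡ ∃x ¬A, ¬∃x A ≡ ∀x ¬A, De Morgan for ∧/∨):
  (forall x. exists p. (~K(p,p) & ~K(x,p))) & ((forall x. ~K(x,x)) | (exists w. exists q. (~L(q,q) & L(q,w)))) | (forall q. K(q,q))
Rename bound variables to avoid capture: x↦x1, q↦u.
  (forall x. exists p. (~K(p,p) & ~K(x,p))) & ((forall x1. ~K(x1,x1)) | (exists w. exists q. (~L(q,q) & L(q,w)))) | (forall u. K(u,u))
Pull the quantifiers to the front (each side's bound variable is not free in the other side):
  forall x. exists p. forall x1. exists w. exists q. forall u. (~K(p,p) & ~K(x,p) & (~K(x1,x1) | ~L(q,q) & L(q,w)) | K(u,u))
The prefix is forall x exists p forall x1 exists w exists q forall u: 3 universal, 3 existential.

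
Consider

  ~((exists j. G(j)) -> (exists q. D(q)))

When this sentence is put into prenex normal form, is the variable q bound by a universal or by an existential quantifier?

universal

Eliminate → and ↔ using ¬ and ∨.
  ~(~(exists j. G(j)) | (exists q. D(q)))
Move each ¬ inward, flipping quantifiers it crosses:
  (exists j. G(j)) & (forall q. ~D(q))
All bound variables are already distinct, so no renaming is needed.
Finally move all quantifiers to the prefix:
  exists j. forall q. (G(j) & ~D(q))
The quantifier exists q sits under an odd number of negations (counting the antecedent side of each →), so it flips to forall q.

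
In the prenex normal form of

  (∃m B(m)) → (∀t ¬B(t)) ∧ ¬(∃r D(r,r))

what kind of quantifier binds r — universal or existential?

universal

Eliminate → and ↔ using ¬ and ∨.
  ¬(∃m B(m)) ∨ (∀t ¬B(t)) ∧ ¬(∃r D(r,r))
Push ¬ through the quantifiers and connectives to reach negation normal form:
  (∀m ¬B(m)) ∨ (∀t ¬B(t)) ∧ (∀r ¬D(r,r))
All bound variables are already distinct, so no renaming is needed.
Finally move all quantifiers to the prefix:
  ∀m ∀t ∀r (¬B(m) ∨ ¬B(t) ∧ ¬D(r,r))
The quantifier ∃r sits under an odd number of negations (counting the antecedent side of each →), so it flips to ∀r.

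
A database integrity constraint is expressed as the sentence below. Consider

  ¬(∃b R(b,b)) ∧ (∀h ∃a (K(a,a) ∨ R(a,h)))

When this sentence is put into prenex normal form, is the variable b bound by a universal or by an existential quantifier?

Move each ¬ inward, flipping quantifiers it crosses:
  (∀b ¬R(b,b)) ∧ (∀h ∃a (K(a,a) ∨ R(a,h)))
All bound variables are already distinct, so no renaming is needed.
Extract every quantifier outward, since the variables are now distinct and don't occur free across branches:
  ∀b ∀h ∃a (¬R(b,b) ∧ (K(a,a) ∨ R(a,h)))
The quantifier ∃b sits under an odd number of negations, so it flips to ∀b.

universal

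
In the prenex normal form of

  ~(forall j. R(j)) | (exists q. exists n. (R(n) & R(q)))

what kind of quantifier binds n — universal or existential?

Drive negations inward (¬∀x A ≡ ∃x ¬A, ¬∃x A ≡ ∀x ¬A, De Morgan for ∧/∨):
  (exists j. ~R(j)) | (exists q. exists n. (R(n) & R(q)))
All bound variables are already distinct, so no renaming is needed.
Extract every quantifier outward, since the variables are now distinct and don't occur free across branches:
  exists j. exists q. exists n. (~R(j) | R(n) & R(q))
The quantifier exists n sits under an even number of negations, so it remains existential.

existential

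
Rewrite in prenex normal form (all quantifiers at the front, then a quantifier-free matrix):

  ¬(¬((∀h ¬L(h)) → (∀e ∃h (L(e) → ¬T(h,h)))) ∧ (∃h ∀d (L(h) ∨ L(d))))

∃h ∀e ∃a ∀x1 ∃d (L(h) ∨ ¬L(e) ∨ ¬T(a,a) ∨ ¬L(x1) ∧ ¬L(d))

Eliminate → and ↔ using ¬ and ∨.
  ¬(¬(¬(∀h ¬L(h)) ∨ (∀e ∃h (¬L(e) ∨ ¬T(h,h)))) ∧ (∃h ∀d (L(h) ∨ L(d))))
Move each ¬ inward, flipping quantifiers it crosses:
  (∃h L(h)) ∨ (∀e ∃h (¬L(e) ∨ ¬T(h,h))) ∨ (∀h ∃d (¬L(h) ∧ ¬L(d)))
Standardize variables apart so no two quantifiers bind the same name: h↦a, h↦x1.
  (∃h L(h)) ∨ (∀e ∃a (¬L(e) ∨ ¬T(a,a))) ∨ (∀x1 ∃d (¬L(x1) ∧ ¬L(d)))
Finally move all quantifiers to the prefix:
  ∃h ∀e ∃a ∀x1 ∃d (L(h) ∨ ¬L(e) ∨ ¬T(a,a) ∨ ¬L(x1) ∧ ¬L(d))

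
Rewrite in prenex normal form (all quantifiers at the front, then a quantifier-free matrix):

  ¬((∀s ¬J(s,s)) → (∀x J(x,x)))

Eliminate → and ↔ using ¬ and ∨.
  ¬(¬(∀s ¬J(s,s)) ∨ (∀x J(x,x)))
Drive negations inward (¬∀x A ≡ ∃x ¬A, ¬∃x A ≡ ∀x ¬A, De Morgan for ∧/∨):
  (∀s ¬J(s,s)) ∧ (∃x ¬J(x,x))
Extract every quantifier outward, since the variables are now distinct and don't occur free across branches:
  ∀s ∃x (¬J(s,s) ∧ ¬J(x,x))

∀s ∃x (¬J(s,s) ∧ ¬J(x,x))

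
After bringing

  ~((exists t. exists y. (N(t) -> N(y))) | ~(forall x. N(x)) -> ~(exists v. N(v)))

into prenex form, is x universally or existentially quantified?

existential

Eliminate → and ↔ using ¬ and ∨.
  ~(~((exists t. exists y. (~N(t) | N(y))) | ~(forall x. N(x))) | ~(exists v. N(v)))
Push ¬ through the quantifiers and connectives to reach negation normal form:
  ((exists t. exists y. (~N(t) | N(y))) | (exists x. ~N(x))) & (exists v. N(v))
All bound variables are already distinct, so no renaming is needed.
Extract every quantifier outward, since the variables are now distinct and don't occur free across branches:
  exists t. exists y. exists x. exists v. ((~N(t) | N(y) | ~N(x)) & N(v))
The quantifier forall x sits under an odd number of negations (counting the antecedent side of each →), so it flips to exists x.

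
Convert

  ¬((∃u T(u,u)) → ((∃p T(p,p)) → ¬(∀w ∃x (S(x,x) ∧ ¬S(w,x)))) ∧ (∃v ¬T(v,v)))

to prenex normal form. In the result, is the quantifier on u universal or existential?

existential

Eliminate → and ↔ using ¬ and ∨.
  ¬(¬(∃u T(u,u)) ∨ (¬(∃p T(p,p)) ∨ ¬(∀w ∃x (S(x,x) ∧ ¬S(w,x)))) ∧ (∃v ¬T(v,v)))
Push ¬ through the quantifiers and connectives to reach negation normal form:
  (∃u T(u,u)) ∧ ((∃p T(p,p)) ∧ (∀w ∃x (S(x,x) ∧ ¬S(w,x))) ∨ (∀v T(v,v)))
Extract every quantifier outward, since the variables are now distinct and don't occur free across branches:
  ∃u ∃p ∀w ∃x ∀v (T(u,u) ∧ (T(p,p) ∧ S(x,x) ∧ ¬S(w,x) ∨ T(v,v)))
The quantifier ∃u sits under an even number of negations (counting the antecedent side of each →), so it remains existential.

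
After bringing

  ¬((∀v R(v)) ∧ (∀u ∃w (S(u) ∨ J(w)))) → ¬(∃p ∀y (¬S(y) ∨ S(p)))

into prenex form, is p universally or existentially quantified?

universal

Rewrite implications/biconditionals: A → B as ¬A ∨ B.
  ¬¬((∀v R(v)) ∧ (∀u ∃w (S(u) ∨ J(w)))) ∨ ¬(∃p ∀y (¬S(y) ∨ S(p)))
Drive negations inward (¬∀x A ≡ ∃x ¬A, ¬∃x A ≡ ∀x ¬A, De Morgan for ∧/∨):
  (∀v R(v)) ∧ (∀u ∃w (S(u) ∨ J(w))) ∨ (∀p ∃y (S(y) ∧ ¬S(p)))
Extract every quantifier outward, since the variables are now distinct and don't occur free across branches:
  ∀v ∀u ∃w ∀p ∃y (R(v) ∧ (S(u) ∨ J(w)) ∨ S(y) ∧ ¬S(p))
The quantifier ∃p sits under an odd number of negations (counting the antecedent side of each →), so it flips to ∀p.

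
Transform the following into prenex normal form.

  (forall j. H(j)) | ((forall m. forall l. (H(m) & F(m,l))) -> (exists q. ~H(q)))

forall j. exists m. exists l. exists q. (H(j) | ~H(m) | ~F(m,l) | ~H(q))

Eliminate → and ↔ using ¬ and ∨.
  (forall j. H(j)) | ~(forall m. forall l. (H(m) & F(m,l))) | (exists q. ~H(q))
Move each ¬ inward, flipping quantifiers it crosses:
  (forall j. H(j)) | (exists m. exists l. (~H(m) | ~F(m,l))) | (exists q. ~H(q))
Pull the quantifiers to the front (each side's bound variable is not free in the other side):
  forall j. exists m. exists l. exists q. (H(j) | ~H(m) | ~F(m,l) | ~H(q))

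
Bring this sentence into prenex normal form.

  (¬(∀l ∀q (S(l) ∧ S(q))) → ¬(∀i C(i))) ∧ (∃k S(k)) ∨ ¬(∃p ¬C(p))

∀l ∀q ∃i ∃k ∀p ((S(l) ∧ S(q) ∨ ¬C(i)) ∧ S(k) ∨ C(p))

Rewrite implications/biconditionals: A → B as ¬A ∨ B.
  (¬¬(∀l ∀q (S(l) ∧ S(q))) ∨ ¬(∀i C(i))) ∧ (∃k S(k)) ∨ ¬(∃p ¬C(p))
Drive negations inward (¬∀x A ≡ ∃x ¬A, ¬∃x A ≡ ∀x ¬A, De Morgan for ∧/∨):
  ((∀l ∀q (S(l) ∧ S(q))) ∨ (∃i ¬C(i))) ∧ (∃k S(k)) ∨ (∀p C(p))
Pull the quantifiers to the front (each side's bound variable is not free in the other side):
  ∀l ∀q ∃i ∃k ∀p ((S(l) ∧ S(q) ∨ ¬C(i)) ∧ S(k) ∨ C(p))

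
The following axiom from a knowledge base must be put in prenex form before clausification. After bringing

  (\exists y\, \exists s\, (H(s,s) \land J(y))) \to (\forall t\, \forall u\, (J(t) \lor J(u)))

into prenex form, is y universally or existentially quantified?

First replace A → B with ¬A ∨ B.
  \neg (\exists y\, \exists s\, (H(s,s) \land J(y))) \lor (\forall t\, \forall u\, (J(t) \lor J(u)))
Move each ¬ inward, flipping quantifiers it crosses:
  (\forall y\, \forall s\, (\neg H(s,s) \lor \neg J(y))) \lor (\forall t\, \forall u\, (J(t) \lor J(u)))
Finally move all quantifiers to the prefix:
  \forall y\, \forall s\, \forall t\, \forall u\, (\neg H(s,s) \lor \neg J(y) \lor J(t) \lor J(u))
The quantifier \exists y sits under an odd number of negations (counting the antecedent side of each →), so it flips to \forall y.

universal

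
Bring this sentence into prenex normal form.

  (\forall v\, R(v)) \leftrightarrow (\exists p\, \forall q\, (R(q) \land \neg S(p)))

\exists v\, \exists p\, \forall q\, \forall x1\, \exists u1\, \forall y\, ((\neg R(v) \lor R(q) \land \neg S(p)) \land (\neg R(u1) \lor S(x1) \lor R(y)))

First replace A → B with ¬A ∨ B; A ↔ B as (¬A ∨ B) ∧ (¬B ∨ A).
  (\neg (\forall v\, R(v)) \lor (\exists p\, \forall q\, (R(q) \land \neg S(p)))) \land (\neg (\exists p\, \forall q\, (R(q) \land \neg S(p))) \lor (\forall v\, R(v)))
Move each ¬ inward, flipping quantifiers it crosses:
  ((\exists v\, \neg R(v)) \lor (\exists p\, \forall q\, (R(q) \land \neg S(p)))) \land ((\forall p\, \exists q\, (\neg R(q) \lor S(p))) \lor (\forall v\, R(v)))
Give each quantifier a distinct variable: p↦x1, q↦u1, v↦y.
  ((\exists v\, \neg R(v)) \lor (\exists p\, \forall q\, (R(q) \land \neg S(p)))) \land ((\forall x1\, \exists u1\, (\neg R(u1) \lor S(x1))) \lor (\forall y\, R(y)))
Extract every quantifier outward, since the variables are now distinct and don't occur free across branches:
  \exists v\, \exists p\, \forall q\, \forall x1\, \exists u1\, \forall y\, ((\neg R(v) \lor R(q) \land \neg S(p)) \land (\neg R(u1) \lor S(x1) \lor R(y)))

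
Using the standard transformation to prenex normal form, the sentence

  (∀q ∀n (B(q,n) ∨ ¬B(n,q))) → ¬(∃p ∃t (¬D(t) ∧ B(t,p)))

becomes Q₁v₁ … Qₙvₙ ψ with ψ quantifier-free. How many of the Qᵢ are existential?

First replace A → B with ¬A ∨ B.
  ¬(∀q ∀n (B(q,n) ∨ ¬B(n,q))) ∨ ¬(∃p ∃t (¬D(t) ∧ B(t,p)))
Move each ¬ inward, flipping quantifiers it crosses:
  (∃q ∃n (¬B(q,n) ∧ B(n,q))) ∨ (∀p ∀t (D(t) ∨ ¬B(t,p)))
Finally move all quantifiers to the prefix:
  ∃q ∃n ∀p ∀t (¬B(q,n) ∧ B(n,q) ∨ D(t) ∨ ¬B(t,p))
The prefix is ∃q ∃n ∀p ∀t: 2 universal, 2 existential.

2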